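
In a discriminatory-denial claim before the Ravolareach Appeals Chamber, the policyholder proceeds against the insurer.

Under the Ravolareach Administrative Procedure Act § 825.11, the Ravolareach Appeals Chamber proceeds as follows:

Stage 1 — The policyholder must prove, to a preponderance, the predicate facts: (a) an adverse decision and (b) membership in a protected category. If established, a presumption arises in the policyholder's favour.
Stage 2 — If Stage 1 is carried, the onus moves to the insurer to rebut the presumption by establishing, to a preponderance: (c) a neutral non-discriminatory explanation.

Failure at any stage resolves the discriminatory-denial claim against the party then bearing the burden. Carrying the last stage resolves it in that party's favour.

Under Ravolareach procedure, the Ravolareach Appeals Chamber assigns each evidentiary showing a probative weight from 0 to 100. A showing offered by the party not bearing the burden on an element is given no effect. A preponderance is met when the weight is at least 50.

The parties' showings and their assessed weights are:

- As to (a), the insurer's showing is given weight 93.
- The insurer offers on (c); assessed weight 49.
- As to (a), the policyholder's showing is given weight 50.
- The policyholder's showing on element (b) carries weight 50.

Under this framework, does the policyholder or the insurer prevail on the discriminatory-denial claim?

policyholder

Stage 1 — burden on policyholder; standard: a preponderance (weight is at least 50).
    (a): 50 (insurer's 93 disregarded) ≥ 50 [met]
    (b): 50 ≥ 50 [met]
  The policyholder carries Stage 1; the insurer now bears the burden.
Stage 2 — burden on insurer; standard: a preponderance (weight is at least 50).
    (c): 49 < 50 [not met]
  Not every element is met, so the insurer fails to carry Stage 2.
The analysis ends at Stage 2; the policyholder prevails.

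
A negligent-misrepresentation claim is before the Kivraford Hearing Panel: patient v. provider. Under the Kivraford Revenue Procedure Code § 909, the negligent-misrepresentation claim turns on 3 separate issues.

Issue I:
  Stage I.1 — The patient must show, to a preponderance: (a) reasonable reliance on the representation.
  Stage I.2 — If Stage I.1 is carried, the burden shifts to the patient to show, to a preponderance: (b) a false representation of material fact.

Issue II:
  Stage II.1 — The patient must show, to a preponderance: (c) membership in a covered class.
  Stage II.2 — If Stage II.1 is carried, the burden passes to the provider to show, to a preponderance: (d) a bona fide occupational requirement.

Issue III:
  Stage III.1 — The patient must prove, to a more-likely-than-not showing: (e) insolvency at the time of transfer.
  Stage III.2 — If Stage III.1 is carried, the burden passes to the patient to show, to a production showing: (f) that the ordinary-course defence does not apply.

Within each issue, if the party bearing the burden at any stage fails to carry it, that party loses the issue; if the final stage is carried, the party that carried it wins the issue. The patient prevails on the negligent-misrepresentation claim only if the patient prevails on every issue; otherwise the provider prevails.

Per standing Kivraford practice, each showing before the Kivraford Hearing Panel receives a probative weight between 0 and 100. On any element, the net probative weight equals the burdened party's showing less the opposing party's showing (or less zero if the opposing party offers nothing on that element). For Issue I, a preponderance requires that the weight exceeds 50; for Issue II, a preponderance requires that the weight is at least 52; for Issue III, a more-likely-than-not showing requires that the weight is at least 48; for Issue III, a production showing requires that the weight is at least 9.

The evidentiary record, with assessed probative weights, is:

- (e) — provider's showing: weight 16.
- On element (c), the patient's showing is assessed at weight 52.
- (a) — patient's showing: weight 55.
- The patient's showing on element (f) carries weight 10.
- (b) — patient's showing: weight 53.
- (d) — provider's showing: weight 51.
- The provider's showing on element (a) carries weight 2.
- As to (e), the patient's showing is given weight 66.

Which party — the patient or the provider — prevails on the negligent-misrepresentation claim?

— Issue I —
Stage I.1 — burden on patient; standard: a preponderance (weight exceeds 50).
    (a): 55 − 2 = 53 > 50 [met]
  Stage I.1 is satisfied; the patient continues to bear the burden.
Stage I.2 — burden on patient; standard: a preponderance (weight exceeds 50).
    (b): 53 > 50 [met]
  The patient carries the last stage.
Every stage carried; the patient prevails on this issue.
— Issue II —
At Stage II.1 the patient must meet a preponderance (weight is at least 52): on (c) the weight is 52, ≥ 52, so (c) meets the standard.
  The patient carries Stage II.1; the provider now bears the burden.
At Stage II.2 the provider must meet a preponderance (weight is at least 52): on (d) the weight is 51, which does not reach 52, so (d) does not meet the standard.
  The provider does not carry Stage II.2.
The analysis ends at Stage II.2; the patient prevails on this issue.
— Issue III —
Stage III.1 (patient, a more-likely-than-not showing, weight is at least 48): (e) net 66−16=50 ≥ 48 — meets.
  All elements met. The patient retains the burden for Stage III.2.
Stage III.2 (patient, a production showing, weight is at least 9): (f) 10 ≥ 9 — meets.
  All elements met at the final stage.
With every stage satisfied, the patient prevails on this issue.
Per-issue: Issue I → patient; Issue II → patient; Issue III → patient. The patient must prevail on every issue; overall, the patient prevails.

patient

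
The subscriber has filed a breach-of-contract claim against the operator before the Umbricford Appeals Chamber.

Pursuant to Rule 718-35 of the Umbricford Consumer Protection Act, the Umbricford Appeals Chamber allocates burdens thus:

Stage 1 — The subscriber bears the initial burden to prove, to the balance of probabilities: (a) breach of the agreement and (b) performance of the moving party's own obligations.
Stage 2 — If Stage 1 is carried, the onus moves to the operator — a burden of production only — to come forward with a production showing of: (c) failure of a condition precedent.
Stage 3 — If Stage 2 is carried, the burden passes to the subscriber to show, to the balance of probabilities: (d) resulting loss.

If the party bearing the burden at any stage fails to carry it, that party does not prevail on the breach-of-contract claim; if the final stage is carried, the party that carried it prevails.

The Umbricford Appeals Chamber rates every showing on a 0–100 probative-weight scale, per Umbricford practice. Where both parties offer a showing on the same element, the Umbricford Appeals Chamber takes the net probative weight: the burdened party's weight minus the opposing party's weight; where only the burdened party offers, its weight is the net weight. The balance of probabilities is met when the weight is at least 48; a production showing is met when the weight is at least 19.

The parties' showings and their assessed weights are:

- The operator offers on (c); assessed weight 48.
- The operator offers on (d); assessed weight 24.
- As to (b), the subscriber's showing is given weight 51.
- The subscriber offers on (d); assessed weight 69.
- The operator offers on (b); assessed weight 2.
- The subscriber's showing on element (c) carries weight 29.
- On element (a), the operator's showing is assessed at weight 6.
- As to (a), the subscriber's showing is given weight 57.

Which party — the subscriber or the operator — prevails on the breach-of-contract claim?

operator

At Stage 1 the subscriber must meet the balance of probabilities (weight is at least 48): on (a) the weight is 57 less the opposing 6 gives net 51, ≥ 48, so (a) meets the standard; on (b) the weight is 51 less the opposing 2 gives net 49, which does reach 48, so (b) meets the standard.
  All elements met. The burden passes to the operator.
At Stage 2 the operator must meet a production showing (weight is at least 19): on (c) the weight is 48 less the opposing 29 gives net 19, which does reach 19, so (c) meets the standard.
  Stage 2 carried; the burden shifts to the subscriber.
At Stage 3 the subscriber must meet the balance of probabilities (weight is at least 48): on (d) the weight is 69 less the opposing 24 gives net 45, < 48, so (d) does not meet the standard.
  Stage 3 not carried; the subscriber fails its burden.
So the operator prevails.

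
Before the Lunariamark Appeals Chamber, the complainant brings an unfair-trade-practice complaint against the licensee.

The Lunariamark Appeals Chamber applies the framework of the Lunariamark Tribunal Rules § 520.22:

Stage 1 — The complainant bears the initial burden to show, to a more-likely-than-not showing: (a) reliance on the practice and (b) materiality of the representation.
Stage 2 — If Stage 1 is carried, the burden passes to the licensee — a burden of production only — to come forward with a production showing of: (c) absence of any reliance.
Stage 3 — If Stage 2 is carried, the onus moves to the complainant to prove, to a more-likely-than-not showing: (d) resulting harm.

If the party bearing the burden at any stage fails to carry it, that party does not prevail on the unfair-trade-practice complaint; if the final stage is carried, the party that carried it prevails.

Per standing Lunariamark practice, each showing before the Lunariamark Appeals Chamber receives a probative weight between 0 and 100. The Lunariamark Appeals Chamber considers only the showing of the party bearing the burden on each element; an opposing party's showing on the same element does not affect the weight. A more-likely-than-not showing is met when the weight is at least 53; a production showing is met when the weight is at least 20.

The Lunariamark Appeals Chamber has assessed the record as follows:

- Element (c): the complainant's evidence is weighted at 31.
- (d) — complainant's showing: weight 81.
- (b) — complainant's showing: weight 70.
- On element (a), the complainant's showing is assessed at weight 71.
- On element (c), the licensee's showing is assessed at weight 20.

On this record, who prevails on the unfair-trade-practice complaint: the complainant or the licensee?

Stage 1 (complainant, a more-likely-than-not showing, weight is at least 53): (a) 71 ≥ 53 — meets; (b) 70 ≥ 53 — meets.
  Stage 1 carried; the burden shifts to the licensee.
Stage 2 (licensee, a production showing, weight is at least 20): (c) 20 (complainant's 31 disregarded) ≥ 20 — meets.
  All elements met. The burden passes to the complainant.
Stage 3 (complainant, a more-likely-than-not showing, weight is at least 53): (d) 81 ≥ 53 — meets.
  The complainant carries the last stage.
All stages carried — the complainant prevails.

complainant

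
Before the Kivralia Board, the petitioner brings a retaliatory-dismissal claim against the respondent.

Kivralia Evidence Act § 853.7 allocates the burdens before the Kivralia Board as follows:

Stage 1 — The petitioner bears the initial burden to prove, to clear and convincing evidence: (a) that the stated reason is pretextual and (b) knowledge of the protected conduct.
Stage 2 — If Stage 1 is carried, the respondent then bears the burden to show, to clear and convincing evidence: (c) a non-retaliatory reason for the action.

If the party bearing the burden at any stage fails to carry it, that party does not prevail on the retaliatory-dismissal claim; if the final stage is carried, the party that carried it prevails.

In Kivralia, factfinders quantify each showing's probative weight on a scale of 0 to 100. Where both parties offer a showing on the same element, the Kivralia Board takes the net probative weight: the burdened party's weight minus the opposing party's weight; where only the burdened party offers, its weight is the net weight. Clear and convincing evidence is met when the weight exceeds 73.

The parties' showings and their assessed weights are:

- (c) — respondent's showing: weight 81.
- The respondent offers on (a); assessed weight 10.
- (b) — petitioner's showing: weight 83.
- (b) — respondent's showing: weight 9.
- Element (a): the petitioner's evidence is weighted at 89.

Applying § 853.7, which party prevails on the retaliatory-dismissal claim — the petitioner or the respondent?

At Stage 1 the petitioner must meet clear and convincing evidence (weight exceeds 73): on (a) the weight is 89 less the opposing 10 gives net 79, > 73, so (a) meets the standard; on (b) the weight is 83 less the opposing 9 gives net 74, > 73, so (b) meets the standard.
  The petitioner carries Stage 1; the respondent now bears the burden.
At Stage 2 the respondent must meet clear and convincing evidence (weight exceeds 73): on (c) the weight is 81, > 73, so (c) meets the standard.
  Stage 2 carried; the final stage is satisfied.
Every stage carried; the respondent prevails.

respondent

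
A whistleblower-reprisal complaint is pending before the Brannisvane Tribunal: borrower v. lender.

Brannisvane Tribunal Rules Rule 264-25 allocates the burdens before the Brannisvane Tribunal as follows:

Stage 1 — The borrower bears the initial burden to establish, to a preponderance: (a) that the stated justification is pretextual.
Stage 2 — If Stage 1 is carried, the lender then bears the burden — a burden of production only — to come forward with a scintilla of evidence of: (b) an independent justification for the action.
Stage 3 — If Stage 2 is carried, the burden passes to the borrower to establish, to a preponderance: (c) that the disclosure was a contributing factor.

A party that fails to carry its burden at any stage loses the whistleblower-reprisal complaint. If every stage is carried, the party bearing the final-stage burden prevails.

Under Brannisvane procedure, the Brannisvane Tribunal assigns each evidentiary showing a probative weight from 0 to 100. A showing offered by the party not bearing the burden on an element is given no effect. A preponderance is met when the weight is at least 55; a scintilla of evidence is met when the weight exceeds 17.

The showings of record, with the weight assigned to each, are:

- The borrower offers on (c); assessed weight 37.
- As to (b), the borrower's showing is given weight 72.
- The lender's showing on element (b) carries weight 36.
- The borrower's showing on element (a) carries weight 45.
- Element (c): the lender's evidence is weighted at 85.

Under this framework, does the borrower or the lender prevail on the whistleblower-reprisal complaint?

lender

Stage 1 (borrower, a preponderance, weight is at least 55): (a) 45 < 55 — fails.
  Not every element is met, so the borrower fails to carry Stage 1.
So the lender prevails.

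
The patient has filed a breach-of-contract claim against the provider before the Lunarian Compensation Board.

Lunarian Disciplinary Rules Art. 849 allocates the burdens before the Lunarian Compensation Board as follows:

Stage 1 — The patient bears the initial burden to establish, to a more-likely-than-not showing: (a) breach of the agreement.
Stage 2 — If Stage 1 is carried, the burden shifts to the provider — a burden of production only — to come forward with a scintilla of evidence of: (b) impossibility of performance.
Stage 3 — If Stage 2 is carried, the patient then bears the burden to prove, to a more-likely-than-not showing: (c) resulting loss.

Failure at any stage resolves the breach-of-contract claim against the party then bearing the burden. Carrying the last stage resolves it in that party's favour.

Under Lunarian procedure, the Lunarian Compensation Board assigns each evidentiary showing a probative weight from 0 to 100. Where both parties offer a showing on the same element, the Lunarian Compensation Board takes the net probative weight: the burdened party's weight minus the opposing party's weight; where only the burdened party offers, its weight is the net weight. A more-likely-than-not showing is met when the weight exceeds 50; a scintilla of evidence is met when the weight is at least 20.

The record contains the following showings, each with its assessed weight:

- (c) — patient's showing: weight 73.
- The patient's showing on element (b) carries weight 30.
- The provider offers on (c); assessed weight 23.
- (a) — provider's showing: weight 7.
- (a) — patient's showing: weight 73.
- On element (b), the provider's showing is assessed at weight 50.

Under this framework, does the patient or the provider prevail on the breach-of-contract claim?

Stage 1 (patient, a more-likely-than-not showing, weight exceeds 50): (a) net 73−7=66 > 50 — meets.
  Stage 1 carried; the burden shifts to the provider.
Stage 2 (provider, a scintilla of evidence, weight is at least 20): (b) net 50−30=20 ≥ 20 — meets.
  All elements met. The burden passes to the patient.
Stage 3 (patient, a more-likely-than-not showing, weight exceeds 50): (c) net 73−23=50 ≤ 50 — fails.
  Stage 3 not carried; the patient fails its burden.
The provider prevails.

provider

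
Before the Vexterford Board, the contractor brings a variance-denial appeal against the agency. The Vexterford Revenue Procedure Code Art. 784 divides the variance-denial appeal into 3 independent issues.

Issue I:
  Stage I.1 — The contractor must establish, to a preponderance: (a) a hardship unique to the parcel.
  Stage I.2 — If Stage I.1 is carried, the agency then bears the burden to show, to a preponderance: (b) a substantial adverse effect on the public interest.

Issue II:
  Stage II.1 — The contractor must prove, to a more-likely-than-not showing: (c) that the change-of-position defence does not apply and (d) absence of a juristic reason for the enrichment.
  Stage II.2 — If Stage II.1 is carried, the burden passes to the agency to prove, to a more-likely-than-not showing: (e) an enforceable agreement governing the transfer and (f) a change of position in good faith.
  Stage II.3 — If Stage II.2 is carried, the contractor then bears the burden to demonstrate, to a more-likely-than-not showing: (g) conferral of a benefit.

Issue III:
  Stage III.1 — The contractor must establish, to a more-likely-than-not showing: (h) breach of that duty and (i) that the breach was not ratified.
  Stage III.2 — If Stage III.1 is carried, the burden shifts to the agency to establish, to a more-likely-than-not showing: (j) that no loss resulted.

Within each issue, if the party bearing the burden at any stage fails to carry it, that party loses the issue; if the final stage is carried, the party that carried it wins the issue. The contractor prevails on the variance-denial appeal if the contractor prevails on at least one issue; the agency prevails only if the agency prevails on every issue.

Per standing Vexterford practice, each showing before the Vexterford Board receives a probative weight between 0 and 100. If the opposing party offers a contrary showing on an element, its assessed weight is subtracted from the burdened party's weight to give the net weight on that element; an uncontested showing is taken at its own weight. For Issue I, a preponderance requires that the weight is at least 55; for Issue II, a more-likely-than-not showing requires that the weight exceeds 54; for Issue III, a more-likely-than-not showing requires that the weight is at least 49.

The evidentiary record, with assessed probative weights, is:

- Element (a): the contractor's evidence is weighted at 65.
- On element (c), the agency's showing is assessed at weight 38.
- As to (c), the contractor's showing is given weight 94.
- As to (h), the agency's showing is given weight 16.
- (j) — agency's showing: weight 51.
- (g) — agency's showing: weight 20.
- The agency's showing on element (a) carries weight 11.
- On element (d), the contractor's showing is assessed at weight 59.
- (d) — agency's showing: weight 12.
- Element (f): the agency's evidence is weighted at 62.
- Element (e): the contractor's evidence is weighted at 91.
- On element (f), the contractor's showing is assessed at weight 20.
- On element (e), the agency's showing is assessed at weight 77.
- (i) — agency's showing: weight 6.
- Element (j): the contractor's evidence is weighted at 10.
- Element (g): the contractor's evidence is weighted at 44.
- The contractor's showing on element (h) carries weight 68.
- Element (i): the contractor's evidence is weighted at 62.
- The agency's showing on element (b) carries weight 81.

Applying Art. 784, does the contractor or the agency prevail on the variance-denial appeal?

contractor

— Issue I —
At Stage I.1 the contractor must meet a preponderance (weight is at least 55): on (a) the weight is 65 less the opposing 11 gives net 54, which does not reach 55, so (a) does not meet the standard.
  The contractor does not carry Stage I.1.
The analysis ends at Stage I.1; the agency prevails on this issue.
— Issue II —
Stage II.1 (contractor, a more-likely-than-not showing, weight exceeds 54): (c) net 94−38=56 > 54 — meets; (d) net 59−12=47 ≤ 54 — fails.
  Stage II.1 not carried; the contractor fails its burden.
The analysis ends at Stage II.1; the agency prevails on this issue.
— Issue III —
At Stage III.1 the contractor must meet a more-likely-than-not showing (weight is at least 49): on (h) the weight is 68 less the opposing 16 gives net 52, ≥ 49, so (h) meets the standard; on (i) the weight is 62 less the opposing 6 gives net 56, which does reach 49, so (i) meets the standard.
  Stage III.1 is satisfied; the onus moves to the agency.
At Stage III.2 the agency must meet a more-likely-than-not showing (weight is at least 49): on (j) the weight is 51 less the opposing 10 gives net 41, which does not reach 49, so (j) does not meet the standard.
  The agency does not carry Stage III.2.
So the contractor prevails on this issue.
Per-issue: Issue I → agency; Issue II → agency; Issue III → contractor. The contractor must prevail on at least one issue; overall, the contractor prevails.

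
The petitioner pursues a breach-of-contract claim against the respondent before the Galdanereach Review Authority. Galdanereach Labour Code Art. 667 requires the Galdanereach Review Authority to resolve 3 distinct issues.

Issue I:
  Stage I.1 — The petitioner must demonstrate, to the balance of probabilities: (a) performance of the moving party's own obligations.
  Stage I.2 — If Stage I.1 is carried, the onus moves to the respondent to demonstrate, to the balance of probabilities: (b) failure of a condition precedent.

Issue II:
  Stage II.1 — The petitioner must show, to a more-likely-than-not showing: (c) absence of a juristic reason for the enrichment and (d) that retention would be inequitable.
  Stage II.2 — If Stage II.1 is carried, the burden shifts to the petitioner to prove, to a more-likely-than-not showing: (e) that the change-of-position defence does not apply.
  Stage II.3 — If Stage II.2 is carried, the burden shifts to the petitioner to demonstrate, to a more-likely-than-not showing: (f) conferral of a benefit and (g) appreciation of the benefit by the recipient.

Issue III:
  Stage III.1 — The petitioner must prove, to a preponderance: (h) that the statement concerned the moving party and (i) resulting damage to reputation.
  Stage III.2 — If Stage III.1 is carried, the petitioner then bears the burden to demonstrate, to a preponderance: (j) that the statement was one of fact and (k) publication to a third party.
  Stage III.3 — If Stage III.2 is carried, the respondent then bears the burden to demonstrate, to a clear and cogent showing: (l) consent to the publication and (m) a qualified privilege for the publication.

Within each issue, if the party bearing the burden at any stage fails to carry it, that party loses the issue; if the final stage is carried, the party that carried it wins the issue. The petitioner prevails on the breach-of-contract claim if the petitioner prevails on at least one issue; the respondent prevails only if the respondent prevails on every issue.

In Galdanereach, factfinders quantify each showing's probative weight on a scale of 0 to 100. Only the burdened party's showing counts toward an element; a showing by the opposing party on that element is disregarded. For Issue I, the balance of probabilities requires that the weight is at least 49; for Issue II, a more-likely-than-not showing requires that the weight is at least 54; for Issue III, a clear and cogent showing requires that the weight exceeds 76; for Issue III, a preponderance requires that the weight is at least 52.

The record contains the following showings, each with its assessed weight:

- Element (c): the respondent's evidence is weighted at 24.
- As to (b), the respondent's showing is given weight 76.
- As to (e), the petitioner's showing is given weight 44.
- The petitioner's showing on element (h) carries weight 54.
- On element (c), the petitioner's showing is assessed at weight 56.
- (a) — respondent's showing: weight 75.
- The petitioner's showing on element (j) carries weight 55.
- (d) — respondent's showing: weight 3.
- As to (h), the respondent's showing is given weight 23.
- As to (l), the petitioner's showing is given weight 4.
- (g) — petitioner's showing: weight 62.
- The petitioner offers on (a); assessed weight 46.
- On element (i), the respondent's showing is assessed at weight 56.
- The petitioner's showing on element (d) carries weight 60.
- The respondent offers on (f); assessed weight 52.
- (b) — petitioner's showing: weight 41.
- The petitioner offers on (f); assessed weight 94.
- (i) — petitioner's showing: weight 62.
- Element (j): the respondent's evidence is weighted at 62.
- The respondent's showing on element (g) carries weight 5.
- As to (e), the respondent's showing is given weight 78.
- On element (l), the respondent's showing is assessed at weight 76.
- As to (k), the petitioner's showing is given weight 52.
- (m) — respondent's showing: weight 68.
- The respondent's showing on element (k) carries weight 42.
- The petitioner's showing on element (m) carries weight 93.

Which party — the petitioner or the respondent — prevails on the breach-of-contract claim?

— Issue I —
At Stage I.1 the petitioner must meet the balance of probabilities (weight is at least 49): on (a) the weight is 46 (the respondent's 75 is given no effect), < 49, so (a) does not meet the standard.
  Not every element is met, so the petitioner fails to carry Stage I.1.
So the respondent prevails on this issue.
— Issue II —
Stage II.1 — burden on petitioner; standard: a more-likely-than-not showing (weight is at least 54).
    (c): 56 (respondent's 24 disregarded) ≥ 54 [met]
    (d): 60 (respondent's 3 disregarded) ≥ 54 [met]
  Stage II.1 is satisfied; the petitioner continues to bear the burden.
Stage II.2 — burden on petitioner; standard: a more-likely-than-not showing (weight is at least 54).
    (e): 44 (respondent's 78 disregarded) < 54 [not met]
  Not every element is met, so the petitioner fails to carry Stage II.2.
So the respondent prevails on this issue.
— Issue III —
Stage III.1 — burden on petitioner; standard: a preponderance (weight is at least 52).
    (h): 54 (respondent's 23 disregarded) ≥ 52 [met]
    (i): 62 (respondent's 56 disregarded) ≥ 52 [met]
  Stage III.1 is satisfied; the petitioner continues to bear the burden.
Stage III.2 — burden on petitioner; standard: a preponderance (weight is at least 52).
    (j): 55 (respondent's 62 disregarded) ≥ 52 [met]
    (k): 52 (respondent's 42 disregarded) ≥ 52 [met]
  Stage III.2 carried; the burden shifts to the respondent.
Stage III.3 — burden on respondent; standard: a clear and cogent showing (weight exceeds 76).
    (l): 76 (petitioner's 4 disregarded) ≤ 76 [not met]
    (m): 68 (petitioner's 93 disregarded) ≤ 76 [not met]
  Stage III.3 not carried; the respondent fails its burden.
So the petitioner prevails on this issue.
Per-issue: Issue I → respondent; Issue II → respondent; Issue III → petitioner. The petitioner must prevail on at least one issue; overall, the petitioner prevails.

petitioner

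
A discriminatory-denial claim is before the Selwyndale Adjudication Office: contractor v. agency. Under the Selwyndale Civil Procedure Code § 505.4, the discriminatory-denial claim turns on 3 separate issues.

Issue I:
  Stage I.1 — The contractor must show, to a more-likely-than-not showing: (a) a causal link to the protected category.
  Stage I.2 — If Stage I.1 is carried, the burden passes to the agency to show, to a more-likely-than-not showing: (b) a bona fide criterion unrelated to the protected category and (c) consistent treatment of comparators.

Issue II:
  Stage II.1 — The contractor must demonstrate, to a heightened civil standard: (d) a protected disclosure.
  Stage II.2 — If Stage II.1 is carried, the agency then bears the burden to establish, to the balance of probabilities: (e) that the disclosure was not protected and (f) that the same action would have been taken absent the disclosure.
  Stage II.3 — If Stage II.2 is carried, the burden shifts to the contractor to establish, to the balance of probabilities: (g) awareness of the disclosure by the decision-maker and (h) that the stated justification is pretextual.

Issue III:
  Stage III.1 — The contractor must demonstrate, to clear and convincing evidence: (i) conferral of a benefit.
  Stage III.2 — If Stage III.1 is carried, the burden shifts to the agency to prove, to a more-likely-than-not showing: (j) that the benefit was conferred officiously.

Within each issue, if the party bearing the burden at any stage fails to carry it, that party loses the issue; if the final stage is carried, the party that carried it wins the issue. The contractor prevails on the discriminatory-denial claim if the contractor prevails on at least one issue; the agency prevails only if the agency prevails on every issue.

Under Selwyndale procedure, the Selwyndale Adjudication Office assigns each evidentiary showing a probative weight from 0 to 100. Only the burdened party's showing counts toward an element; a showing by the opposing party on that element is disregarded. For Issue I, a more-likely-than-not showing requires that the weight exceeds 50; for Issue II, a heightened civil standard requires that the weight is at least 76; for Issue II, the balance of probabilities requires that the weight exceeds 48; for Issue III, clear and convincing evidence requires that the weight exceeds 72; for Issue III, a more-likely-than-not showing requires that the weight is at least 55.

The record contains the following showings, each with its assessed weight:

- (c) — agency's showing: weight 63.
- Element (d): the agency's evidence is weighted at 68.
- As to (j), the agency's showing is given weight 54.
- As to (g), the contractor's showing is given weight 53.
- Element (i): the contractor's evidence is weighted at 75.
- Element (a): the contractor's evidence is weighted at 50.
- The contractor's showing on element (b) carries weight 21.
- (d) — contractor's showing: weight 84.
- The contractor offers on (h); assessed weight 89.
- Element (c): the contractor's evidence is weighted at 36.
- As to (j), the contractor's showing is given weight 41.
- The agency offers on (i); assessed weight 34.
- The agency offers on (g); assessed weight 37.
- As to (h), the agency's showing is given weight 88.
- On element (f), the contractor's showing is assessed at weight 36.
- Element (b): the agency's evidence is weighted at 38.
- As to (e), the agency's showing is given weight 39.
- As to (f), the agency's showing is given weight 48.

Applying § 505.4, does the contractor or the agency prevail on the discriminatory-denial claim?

— Issue I —
At Stage I.1 the contractor must meet a more-likely-than-not showing (weight exceeds 50): on (a) the weight is 50, ≤ 50, so (a) does not meet the standard.
  The contractor does not carry Stage I.1.
The agency prevails on this issue.
— Issue II —
Stage II.1 (contractor, a heightened civil standard, weight is at least 76): (d) 84 (agency's 68 disregarded) ≥ 76 — meets.
  Stage II.1 is satisfied; the onus moves to the agency.
Stage II.2 (agency, the balance of probabilities, weight exceeds 48): (e) 39 ≤ 48 — fails; (f) 48 (contractor's 36 disregarded) ≤ 48 — fails.
  The agency does not carry Stage II.2.
So the contractor prevails on this issue.
— Issue III —
Stage III.1 (contractor, clear and convincing evidence, weight exceeds 72): (i) 75 (agency's 34 disregarded) > 72 — meets.
  Stage III.1 is satisfied; the onus moves to the agency.
Stage III.2 (agency, a more-likely-than-not showing, weight is at least 55): (j) 54 (contractor's 41 disregarded) < 55 — fails.
  Stage III.2 not carried; the agency fails its burden.
The analysis ends at Stage III.2; the contractor prevails on this issue.
Per-issue: Issue I → agency; Issue II → contractor; Issue III → contractor. The contractor must prevail on at least one issue; overall, the contractor prevails.

contractor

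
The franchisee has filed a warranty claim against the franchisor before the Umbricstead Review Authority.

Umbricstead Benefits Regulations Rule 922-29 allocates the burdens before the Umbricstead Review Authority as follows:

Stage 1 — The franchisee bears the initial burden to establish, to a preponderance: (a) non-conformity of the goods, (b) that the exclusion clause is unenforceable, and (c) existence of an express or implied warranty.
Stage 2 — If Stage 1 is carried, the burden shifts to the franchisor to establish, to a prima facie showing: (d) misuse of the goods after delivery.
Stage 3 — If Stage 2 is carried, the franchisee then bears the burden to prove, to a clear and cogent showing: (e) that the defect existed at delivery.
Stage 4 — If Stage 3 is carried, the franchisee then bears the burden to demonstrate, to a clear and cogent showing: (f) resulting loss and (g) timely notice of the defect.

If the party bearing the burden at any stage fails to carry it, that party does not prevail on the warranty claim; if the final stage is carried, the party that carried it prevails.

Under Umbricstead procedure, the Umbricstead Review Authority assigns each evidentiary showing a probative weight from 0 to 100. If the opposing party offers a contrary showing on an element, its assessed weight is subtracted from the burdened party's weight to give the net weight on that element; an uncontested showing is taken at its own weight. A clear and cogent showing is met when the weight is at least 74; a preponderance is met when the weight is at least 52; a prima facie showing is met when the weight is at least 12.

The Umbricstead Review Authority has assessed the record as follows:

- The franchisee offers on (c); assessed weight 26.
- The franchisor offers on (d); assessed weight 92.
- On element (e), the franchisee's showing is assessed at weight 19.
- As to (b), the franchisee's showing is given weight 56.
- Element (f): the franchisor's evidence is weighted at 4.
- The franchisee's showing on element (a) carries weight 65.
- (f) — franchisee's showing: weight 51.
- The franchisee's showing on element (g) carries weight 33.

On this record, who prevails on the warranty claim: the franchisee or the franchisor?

franchisor

Stage 1 (franchisee, a preponderance, weight is at least 52): (a) 65 ≥ 52 — meets; (b) 56 ≥ 52 — meets; (c) 26 < 52 — fails.
  Not every element is met, so the franchisee fails to carry Stage 1.
The analysis ends at Stage 1; the franchisor prevails.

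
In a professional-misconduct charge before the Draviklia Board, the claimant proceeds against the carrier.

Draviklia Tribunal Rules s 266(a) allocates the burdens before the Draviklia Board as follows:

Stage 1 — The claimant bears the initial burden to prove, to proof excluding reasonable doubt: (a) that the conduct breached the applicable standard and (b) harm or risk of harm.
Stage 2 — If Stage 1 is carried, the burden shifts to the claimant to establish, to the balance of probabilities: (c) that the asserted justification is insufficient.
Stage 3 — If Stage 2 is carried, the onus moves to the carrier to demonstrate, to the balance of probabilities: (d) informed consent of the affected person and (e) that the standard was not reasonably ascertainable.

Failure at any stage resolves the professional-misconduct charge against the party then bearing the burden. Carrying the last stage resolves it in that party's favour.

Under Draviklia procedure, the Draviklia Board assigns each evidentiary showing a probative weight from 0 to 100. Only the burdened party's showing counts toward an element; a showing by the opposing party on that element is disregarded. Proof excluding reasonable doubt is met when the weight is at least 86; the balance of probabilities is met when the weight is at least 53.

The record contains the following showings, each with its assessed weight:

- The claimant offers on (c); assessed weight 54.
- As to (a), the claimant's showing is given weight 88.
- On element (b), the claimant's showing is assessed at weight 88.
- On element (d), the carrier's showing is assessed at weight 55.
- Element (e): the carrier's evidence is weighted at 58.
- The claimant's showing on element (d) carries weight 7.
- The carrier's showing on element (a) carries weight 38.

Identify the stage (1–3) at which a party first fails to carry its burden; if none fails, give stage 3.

Stage 1 (claimant, proof excluding reasonable doubt, weight is at least 86): (a) 88 (carrier's 38 disregarded) ≥ 86 — meets; (b) 88 ≥ 86 — meets.
  Stage 1 carried; the burden remains with the claimant.
Stage 2 (claimant, the balance of probabilities, weight is at least 53): (c) 54 ≥ 53 — meets.
  All elements met. The burden passes to the carrier.
Stage 3 (carrier, the balance of probabilities, weight is at least 53): (d) 55 (claimant's 7 disregarded) ≥ 53 — meets; (e) 58 ≥ 53 — meets.
  Stage 3 carried; the final stage is satisfied.
With every stage satisfied, the carrier prevails.

stage 3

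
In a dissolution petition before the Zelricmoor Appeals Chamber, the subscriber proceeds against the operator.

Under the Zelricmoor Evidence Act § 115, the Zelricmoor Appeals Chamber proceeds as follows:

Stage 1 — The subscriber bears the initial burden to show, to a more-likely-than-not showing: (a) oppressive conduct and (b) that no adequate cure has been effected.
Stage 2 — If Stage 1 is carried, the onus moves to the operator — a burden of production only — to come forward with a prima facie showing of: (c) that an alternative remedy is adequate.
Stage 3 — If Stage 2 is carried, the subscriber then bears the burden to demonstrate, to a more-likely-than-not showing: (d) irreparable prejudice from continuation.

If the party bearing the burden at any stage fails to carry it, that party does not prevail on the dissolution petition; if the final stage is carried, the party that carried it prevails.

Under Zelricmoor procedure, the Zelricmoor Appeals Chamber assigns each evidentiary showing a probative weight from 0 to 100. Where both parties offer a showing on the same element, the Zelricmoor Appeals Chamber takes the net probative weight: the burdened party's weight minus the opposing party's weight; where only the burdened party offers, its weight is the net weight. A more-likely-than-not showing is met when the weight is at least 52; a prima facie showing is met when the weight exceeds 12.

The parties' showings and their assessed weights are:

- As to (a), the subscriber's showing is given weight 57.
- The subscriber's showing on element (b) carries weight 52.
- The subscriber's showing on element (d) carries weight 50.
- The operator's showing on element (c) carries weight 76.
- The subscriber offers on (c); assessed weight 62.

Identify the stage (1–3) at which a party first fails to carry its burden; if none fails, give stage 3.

stage 3

Stage 1 (subscriber, a more-likely-than-not showing, weight is at least 52): (a) 57 ≥ 52 — meets; (b) 52 ≥ 52 — meets.
  Stage 1 is satisfied; the onus moves to the operator.
Stage 2 (operator, a prima facie showing, weight exceeds 12): (c) net 76−62=14 > 12 — meets.
  Stage 2 carried; the burden shifts to the subscriber.
Stage 3 (subscriber, a more-likely-than-not showing, weight is at least 52): (d) 50 < 52 — fails.
  Stage 3 not carried; the subscriber fails its burden.
So the operator prevails.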